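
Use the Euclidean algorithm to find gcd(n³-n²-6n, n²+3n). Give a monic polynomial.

n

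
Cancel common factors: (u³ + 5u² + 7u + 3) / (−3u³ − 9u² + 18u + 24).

Repeated division with remainder:
  u³ + 5u² + 7u + 3 = (−1/3)(−3u³ − 9u² + 18u + 24) + (2u² + 13u + 11)
  −3u³ − 9u² + 18u + 24 = (−(3/2)u + 21/4)(2u² + 13u + 11) + (−(135/4)u − 135/4)
  2u² + 13u + 11 = (−(8/135)u − 44/135)(−(135/4)u − 135/4) + (0)
Last nonzero remainder: −(135/4)u − 135/4. Dividing through by −135/4 gives the monic gcd u + 1.
Cancel u + 1 from numerator and denominator to get the reduced form.

(−u² − 4u − 3)/(3u² + 6u − 24)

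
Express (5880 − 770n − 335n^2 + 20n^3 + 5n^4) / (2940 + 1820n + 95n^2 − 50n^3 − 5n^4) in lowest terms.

Euclidean algorithm in ℚ[n]:
  5n^4 + 20n^3 − 335n^2 − 770n + 5880 = (−1)(−5n^4 − 50n^3 + 95n^2 + 1820n + 2940) + (−30n^3 − 240n^2 + 1050n + 8820)
  −5n^4 − 50n^3 + 95n^2 + 1820n + 2940 = ((1/6)n + 1/3)(−30n^3 − 240n^2 + 1050n + 8820) + (0)
Last nonzero remainder: −30n^3 − 240n^2 + 1050n + 8820. Dividing through by −30 gives the monic gcd n^3 + 8n^2 − 35n − 294.
Cancel n^3 + 8n^2 − 35n − 294 from numerator and denominator to get the reduced form.

(4 − n)/(2 + n)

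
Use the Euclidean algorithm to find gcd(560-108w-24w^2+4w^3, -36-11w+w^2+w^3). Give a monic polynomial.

-4+w

Apply the Euclidean algorithm:
  4w^3-24w^2-108w+560 = (4)(w^3+w^2-11w-36) + (-28w^2-64w+704)
  w^3+w^2-11w-36 = (-(1/28)w+9/196)(-28w^2-64w+704) + ((837/49)w-3348/49)
  -28w^2-64w+704 = (-(1372/837)w-8624/837)((837/49)w-3348/49) + (0)
Last nonzero remainder: (837/49)w-3348/49. Dividing through by 837/49 gives the monic gcd w-4.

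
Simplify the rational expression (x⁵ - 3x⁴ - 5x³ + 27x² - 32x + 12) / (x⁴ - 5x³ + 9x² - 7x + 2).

(x² + x - 6)/(x - 1)

By polynomial division,
  x⁵ - 3x⁴ - 5x³ + 27x² - 32x + 12 = (x + 2)(x⁴ - 5x³ + 9x² - 7x + 2) + (-4x³ + 16x² - 20x + 8)
  x⁴ - 5x³ + 9x² - 7x + 2 = (-(1/4)x + 1/4)(-4x³ + 16x² - 20x + 8) + (0)
Last nonzero remainder: -4x³ + 16x² - 20x + 8. Dividing through by -4 gives the monic gcd x³ - 4x² + 5x - 2.
Cancel x³ - 4x² + 5x - 2 from numerator and denominator to get the reduced form.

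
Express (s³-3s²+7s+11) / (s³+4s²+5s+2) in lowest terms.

Apply the Euclidean algorithm:
  s³-3s²+7s+11 = (s³+4s²+5s+2) + (-7s²+2s+9)
  s³+4s²+5s+2 = (-(1/7)s-30/49)(-7s²+2s+9) + ((368/49)s+368/49)
  -7s²+2s+9 = (-(343/368)s+441/368)((368/49)s+368/49) + (0)
Last nonzero remainder: (368/49)s+368/49. Dividing through by 368/49 gives the monic gcd s+1.
Cancel s+1 from numerator and denominator to get the reduced form.

(s²-4s+11)/(s²+3s+2)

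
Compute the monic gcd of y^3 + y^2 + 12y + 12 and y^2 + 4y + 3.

Repeated division with remainder:
  y^3 + y^2 + 12y + 12 = (y - 3)(y^2 + 4y + 3) + (21y + 21)
  y^2 + 4y + 3 = ((1/21)y + 1/7)(21y + 21) + (0)
Last nonzero remainder: 21y + 21. Dividing through by 21 gives the monic gcd y + 1.

y + 1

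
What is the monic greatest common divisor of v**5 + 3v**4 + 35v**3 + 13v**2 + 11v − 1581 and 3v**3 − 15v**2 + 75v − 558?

v**2 + v + 31

Repeated division with remainder:
  v**5 + 3v**4 + 35v**3 + 13v**2 + 11v − 1581 = ((1/3)v**2 + (8/3)v + 50/3)(3v**3 − 15v**2 + 75v − 558) + (249v**2 + 249v + 7719)
  3v**3 − 15v**2 + 75v − 558 = ((1/83)v − 6/83)(249v**2 + 249v + 7719) + (0)
Last nonzero remainder: 249v**2 + 249v + 7719. Dividing through by 249 gives the monic gcd v**2 + v + 31.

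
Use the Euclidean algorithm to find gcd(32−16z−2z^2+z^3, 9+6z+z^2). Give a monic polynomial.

1

Repeated division with remainder:
  z^3−2z^2−16z+32 = (z−8)(z^2+6z+9) + (23z+104)
  z^2+6z+9 = ((1/23)z+34/529)(23z+104) + (1225/529)
  23z+104 = ((12167/1225)z+55016/1225)(1225/529) + (0)
The last nonzero remainder is the constant 1225/529, so the polynomials are coprime and gcd = 1.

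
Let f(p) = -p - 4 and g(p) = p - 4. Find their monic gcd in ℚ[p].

1

Apply the Euclidean algorithm:
  -p - 4 = (-1)(p - 4) + (-8)
  p - 4 = (-(1/8)p + 1/2)(-8) + (0)
The last nonzero remainder is the constant -8, so the polynomials are coprime and gcd = 1.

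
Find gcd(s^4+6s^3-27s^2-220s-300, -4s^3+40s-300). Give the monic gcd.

Euclidean algorithm in ℚ[s]:
  s^4+6s^3-27s^2-220s-300 = (-(1/4)s-3/2)(-4s^3+40s-300) + (-17s^2-235s-750)
  -4s^3+40s-300 = ((4/17)s-940/289)(-17s^2-235s-750) + (-(158340/289)s-791700/289)
  -17s^2-235s-750 = ((4913/158340)s+1445/5278)(-(158340/289)s-791700/289) + (0)
Last nonzero remainder: -(158340/289)s-791700/289. Dividing through by -158340/289 gives the monic gcd s+5.

s+5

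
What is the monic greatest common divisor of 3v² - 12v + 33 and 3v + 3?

1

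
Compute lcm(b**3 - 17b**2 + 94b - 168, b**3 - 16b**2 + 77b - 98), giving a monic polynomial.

b**5 - 26b**4 + 261b**3 - 1252b**2 + 2828b - 2352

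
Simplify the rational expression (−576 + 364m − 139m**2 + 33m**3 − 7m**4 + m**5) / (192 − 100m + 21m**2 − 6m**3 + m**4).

Apply the Euclidean algorithm:
  m**5 − 7m**4 + 33m**3 − 139m**2 + 364m − 576 = (m − 1)(m**4 − 6m**3 + 21m**2 − 100m + 192) + (6m**3 − 18m**2 + 72m − 384)
  m**4 − 6m**3 + 21m**2 − 100m + 192 = ((1/6)m − 1/2)(6m**3 − 18m**2 + 72m − 384) + (0)
Last nonzero remainder: 6m**3 − 18m**2 + 72m − 384. Dividing through by 6 gives the monic gcd m**3 − 3m**2 + 12m − 64.
Cancel m**3 − 3m**2 + 12m − 64 from numerator and denominator to get the reduced form.

(9 − 4m + m**2)/(−3 + m)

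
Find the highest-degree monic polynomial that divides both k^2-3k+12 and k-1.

1

By polynomial division,
  k^2-3k+12 = (k-2)(k-1) + (10)
  k-1 = ((1/10)k-1/10)(10) + (0)
The last nonzero remainder is the constant 10, so the polynomials are coprime and gcd = 1.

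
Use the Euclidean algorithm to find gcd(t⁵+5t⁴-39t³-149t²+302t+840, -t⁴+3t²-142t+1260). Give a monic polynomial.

Apply the Euclidean algorithm:
  t⁵+5t⁴-39t³-149t²+302t+840 = (-t-5)(-t⁴+3t²-142t+1260) + (-36t³-276t²+852t+7140)
  -t⁴+3t²-142t+1260 = ((1/36)t-23/108)(-36t³-276t²+852t+7140) + (-(715/9)t²-(1430/9)t+25025/9)
  -36t³-276t²+852t+7140 = ((324/715)t+1836/715)(-(715/9)t²-(1430/9)t+25025/9) + (0)
Last nonzero remainder: -(715/9)t²-(1430/9)t+25025/9. Dividing through by -715/9 gives the monic gcd t²+2t-35.

t²+2t-35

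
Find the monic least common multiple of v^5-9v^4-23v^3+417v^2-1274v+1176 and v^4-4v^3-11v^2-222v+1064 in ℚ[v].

v^7-2v^6-48v^5-86v^4+771v^3+8104v^2-40180v+44688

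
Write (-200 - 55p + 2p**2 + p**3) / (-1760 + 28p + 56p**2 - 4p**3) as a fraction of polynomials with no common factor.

(-5 - p)/(-44 + 4p)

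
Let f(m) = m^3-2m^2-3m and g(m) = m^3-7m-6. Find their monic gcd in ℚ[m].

Repeated division with remainder:
  m^3-2m^2-3m = (m^3-7m-6) + (-2m^2+4m+6)
  m^3-7m-6 = (-(1/2)m-1)(-2m^2+4m+6) + (0)
Last nonzero remainder: -2m^2+4m+6. Dividing through by -2 gives the monic gcd m^2-2m-3.

m^2-2m-3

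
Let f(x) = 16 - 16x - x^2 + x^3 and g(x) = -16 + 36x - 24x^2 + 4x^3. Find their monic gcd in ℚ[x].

4 - 5x + x^2

Apply the Euclidean algorithm:
  x^3 - x^2 - 16x + 16 = (1/4)(4x^3 - 24x^2 + 36x - 16) + (5x^2 - 25x + 20)
  4x^3 - 24x^2 + 36x - 16 = ((4/5)x - 4/5)(5x^2 - 25x + 20) + (0)
Last nonzero remainder: 5x^2 - 25x + 20. Dividing through by 5 gives the monic gcd x^2 - 5x + 4.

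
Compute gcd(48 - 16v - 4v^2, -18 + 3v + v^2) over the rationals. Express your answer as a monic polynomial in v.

6 + v

By polynomial division,
  -4v^2 - 16v + 48 = (-4)(v^2 + 3v - 18) + (-4v - 24)
  v^2 + 3v - 18 = (-(1/4)v + 3/4)(-4v - 24) + (0)
Last nonzero remainder: -4v - 24. Dividing through by -4 gives the monic gcd v + 6.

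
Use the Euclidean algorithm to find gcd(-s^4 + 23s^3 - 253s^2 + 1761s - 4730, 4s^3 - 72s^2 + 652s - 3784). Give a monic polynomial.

Repeated division with remainder:
  -s^4 + 23s^3 - 253s^2 + 1761s - 4730 = (-(1/4)s + 5/4)(4s^3 - 72s^2 + 652s - 3784) + (0)
Last nonzero remainder: 4s^3 - 72s^2 + 652s - 3784. Dividing through by 4 gives the monic gcd s^3 - 18s^2 + 163s - 946.

s^3 - 18s^2 + 163s - 946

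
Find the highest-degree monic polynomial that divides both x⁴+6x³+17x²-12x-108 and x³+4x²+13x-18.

Euclidean algorithm in ℚ[x]:
  x⁴+6x³+17x²-12x-108 = (x+2)(x³+4x²+13x-18) + (-4x²-20x-72)
  x³+4x²+13x-18 = (-(1/4)x+1/4)(-4x²-20x-72) + (0)
Last nonzero remainder: -4x²-20x-72. Dividing through by -4 gives the monic gcd x²+5x+18.

x²+5x+18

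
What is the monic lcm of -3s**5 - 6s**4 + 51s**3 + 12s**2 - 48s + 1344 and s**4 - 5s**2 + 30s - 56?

Apply the Euclidean algorithm:
  -3s**5 - 6s**4 + 51s**3 + 12s**2 - 48s + 1344 = (-3s - 6)(s**4 - 5s**2 + 30s - 56) + (36s**3 + 72s**2 - 36s + 1008)
  s**4 - 5s**2 + 30s - 56 = ((1/36)s - 1/18)(36s**3 + 72s**2 - 36s + 1008) + (0)
Last nonzero remainder: 36s**3 + 72s**2 - 36s + 1008. Dividing through by 36 gives the monic gcd s**3 + 2s**2 - s + 28.
Then lcm(f, g) = f·g / gcd(f, g); expanding and making the result monic gives the answer.

s**6 - 21s**4 + 30s**3 + 24s**2 - 480s + 896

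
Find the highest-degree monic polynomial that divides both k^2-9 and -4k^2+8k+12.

k-3

Euclidean algorithm in ℚ[k]:
  k^2-9 = (-1/4)(-4k^2+8k+12) + (2k-6)
  -4k^2+8k+12 = (-2k-2)(2k-6) + (0)
Last nonzero remainder: 2k-6. Dividing through by 2 gives the monic gcd k-3.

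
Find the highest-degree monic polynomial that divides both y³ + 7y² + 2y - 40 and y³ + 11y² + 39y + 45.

y + 5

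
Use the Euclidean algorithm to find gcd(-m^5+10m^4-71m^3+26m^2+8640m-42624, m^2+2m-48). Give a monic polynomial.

By polynomial division,
  -m^5+10m^4-71m^3+26m^2+8640m-42624 = (-m^3+12m^2-143m+888)(m^2+2m-48) + (0)
The last nonzero remainder m^2+2m-48 is already monic.

m^2+2m-48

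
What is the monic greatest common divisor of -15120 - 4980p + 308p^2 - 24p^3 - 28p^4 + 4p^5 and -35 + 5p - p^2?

Repeated division with remainder:
  4p^5 - 28p^4 - 24p^3 + 308p^2 - 4980p - 15120 = (-4p^3 + 8p^2 + 204p + 432)(-p^2 + 5p - 35) + (0)
Last nonzero remainder: -p^2 + 5p - 35. Dividing through by -1 gives the monic gcd p^2 - 5p + 35.

35 - 5p + p^2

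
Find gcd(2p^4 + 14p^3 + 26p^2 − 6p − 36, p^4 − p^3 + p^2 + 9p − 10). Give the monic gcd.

Apply the Euclidean algorithm:
  2p^4 + 14p^3 + 26p^2 − 6p − 36 = (2)(p^4 − p^3 + p^2 + 9p − 10) + (16p^3 + 24p^2 − 24p − 16)
  p^4 − p^3 + p^2 + 9p − 10 = ((1/16)p − 5/32)(16p^3 + 24p^2 − 24p − 16) + ((25/4)p^2 + (25/4)p − 25/2)
  16p^3 + 24p^2 − 24p − 16 = ((64/25)p + 32/25)((25/4)p^2 + (25/4)p − 25/2) + (0)
Last nonzero remainder: (25/4)p^2 + (25/4)p − 25/2. Dividing through by 25/4 gives the monic gcd p^2 + p − 2.

p^2 + p − 2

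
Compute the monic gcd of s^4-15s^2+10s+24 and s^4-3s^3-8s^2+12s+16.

s^2-s-2

Apply the Euclidean algorithm:
  s^4-15s^2+10s+24 = (s^4-3s^3-8s^2+12s+16) + (3s^3-7s^2-2s+8)
  s^4-3s^3-8s^2+12s+16 = ((1/3)s-2/9)(3s^3-7s^2-2s+8) + (-(80/9)s^2+(80/9)s+160/9)
  3s^3-7s^2-2s+8 = (-(27/80)s+9/20)(-(80/9)s^2+(80/9)s+160/9) + (0)
Last nonzero remainder: -(80/9)s^2+(80/9)s+160/9. Dividing through by -80/9 gives the monic gcd s^2-s-2.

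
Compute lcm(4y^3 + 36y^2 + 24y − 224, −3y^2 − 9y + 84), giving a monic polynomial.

By polynomial division,
  4y^3 + 36y^2 + 24y − 224 = (−(4/3)y − 8)(−3y^2 − 9y + 84) + (64y + 448)
  −3y^2 − 9y + 84 = (−(3/64)y + 3/16)(64y + 448) + (0)
Last nonzero remainder: 64y + 448. Dividing through by 64 gives the monic gcd y + 7.
Then lcm(f, g) = f·g / gcd(f, g); expanding and making the result monic gives the answer.

y^4 + 5y^3 − 30y^2 − 80y + 224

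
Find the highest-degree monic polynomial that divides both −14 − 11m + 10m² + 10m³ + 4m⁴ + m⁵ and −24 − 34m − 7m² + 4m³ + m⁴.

By polynomial division,
  m⁵ + 4m⁴ + 10m³ + 10m² − 11m − 14 = (m)(m⁴ + 4m³ − 7m² − 34m − 24) + (17m³ + 44m² + 13m − 14)
  m⁴ + 4m³ − 7m² − 34m − 24 = ((1/17)m + 24/289)(17m³ + 44m² + 13m − 14) + (−(3300/289)m² − (9900/289)m − 6600/289)
  17m³ + 44m² + 13m − 14 = (−(4913/3300)m + 2023/3300)(−(3300/289)m² − (9900/289)m − 6600/289) + (0)
Last nonzero remainder: −(3300/289)m² − (9900/289)m − 6600/289. Dividing through by −3300/289 gives the monic gcd m² + 3m + 2.

2 + 3m + m²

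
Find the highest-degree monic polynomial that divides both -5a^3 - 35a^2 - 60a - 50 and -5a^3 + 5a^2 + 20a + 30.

Repeated division with remainder:
  -5a^3 - 35a^2 - 60a - 50 = (-5a^3 + 5a^2 + 20a + 30) + (-40a^2 - 80a - 80)
  -5a^3 + 5a^2 + 20a + 30 = ((1/8)a - 3/8)(-40a^2 - 80a - 80) + (0)
Last nonzero remainder: -40a^2 - 80a - 80. Dividing through by -40 gives the monic gcd a^2 + 2a + 2.

a^2 + 2a + 2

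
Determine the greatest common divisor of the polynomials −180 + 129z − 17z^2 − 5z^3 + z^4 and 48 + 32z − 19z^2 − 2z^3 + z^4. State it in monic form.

12 − 7z + z^2

Apply the Euclidean algorithm:
  z^4 − 5z^3 − 17z^2 + 129z − 180 = (z^4 − 2z^3 − 19z^2 + 32z + 48) + (−3z^3 + 2z^2 + 97z − 228)
  z^4 − 2z^3 − 19z^2 + 32z + 48 = (−(1/3)z + 4/9)(−3z^3 + 2z^2 + 97z − 228) + ((112/9)z^2 − (784/9)z + 448/3)
  −3z^3 + 2z^2 + 97z − 228 = (−(27/112)z − 171/112)((112/9)z^2 − (784/9)z + 448/3) + (0)
Last nonzero remainder: (112/9)z^2 − (784/9)z + 448/3. Dividing through by 112/9 gives the monic gcd z^2 − 7z + 12.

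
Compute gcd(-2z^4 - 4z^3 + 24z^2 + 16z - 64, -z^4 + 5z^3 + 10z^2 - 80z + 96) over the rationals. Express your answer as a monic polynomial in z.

z^2 + 2z - 8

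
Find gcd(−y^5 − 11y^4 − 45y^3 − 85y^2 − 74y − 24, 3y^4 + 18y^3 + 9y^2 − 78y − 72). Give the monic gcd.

y^3 + 8y^2 + 19y + 12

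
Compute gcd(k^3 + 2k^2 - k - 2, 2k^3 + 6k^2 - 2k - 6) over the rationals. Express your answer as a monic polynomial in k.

k^2 - 1

Euclidean algorithm in ℚ[k]:
  k^3 + 2k^2 - k - 2 = (1/2)(2k^3 + 6k^2 - 2k - 6) + (-k^2 + 1)
  2k^3 + 6k^2 - 2k - 6 = (-2k - 6)(-k^2 + 1) + (0)
Last nonzero remainder: -k^2 + 1. Dividing through by -1 gives the monic gcd k^2 - 1.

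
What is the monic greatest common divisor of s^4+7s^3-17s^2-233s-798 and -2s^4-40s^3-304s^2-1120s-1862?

s^3+13s^2+61s+133

Euclidean algorithm in ℚ[s]:
  s^4+7s^3-17s^2-233s-798 = (-1/2)(-2s^4-40s^3-304s^2-1120s-1862) + (-13s^3-169s^2-793s-1729)
  -2s^4-40s^3-304s^2-1120s-1862 = ((2/13)s+14/13)(-13s^3-169s^2-793s-1729) + (0)
Last nonzero remainder: -13s^3-169s^2-793s-1729. Dividing through by -13 gives the monic gcd s^3+13s^2+61s+133.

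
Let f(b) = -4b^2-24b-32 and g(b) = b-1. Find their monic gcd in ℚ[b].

Apply the Euclidean algorithm:
  -4b^2-24b-32 = (-4b-28)(b-1) + (-60)
  b-1 = (-(1/60)b+1/60)(-60) + (0)
The last nonzero remainder is the constant -60, so the polynomials are coprime and gcd = 1.

1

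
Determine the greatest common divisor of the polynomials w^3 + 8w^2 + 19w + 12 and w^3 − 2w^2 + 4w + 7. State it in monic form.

w + 1

Repeated division with remainder:
  w^3 + 8w^2 + 19w + 12 = (w^3 − 2w^2 + 4w + 7) + (10w^2 + 15w + 5)
  w^3 − 2w^2 + 4w + 7 = ((1/10)w − 7/20)(10w^2 + 15w + 5) + ((35/4)w + 35/4)
  10w^2 + 15w + 5 = ((8/7)w + 4/7)((35/4)w + 35/4) + (0)
Last nonzero remainder: (35/4)w + 35/4. Dividing through by 35/4 gives the monic gcd w + 1.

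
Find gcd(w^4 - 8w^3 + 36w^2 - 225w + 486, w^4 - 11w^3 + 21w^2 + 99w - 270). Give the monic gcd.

w^2 - 9w + 18

Repeated division with remainder:
  w^4 - 8w^3 + 36w^2 - 225w + 486 = (w^4 - 11w^3 + 21w^2 + 99w - 270) + (3w^3 + 15w^2 - 324w + 756)
  w^4 - 11w^3 + 21w^2 + 99w - 270 = ((1/3)w - 16/3)(3w^3 + 15w^2 - 324w + 756) + (209w^2 - 1881w + 3762)
  3w^3 + 15w^2 - 324w + 756 = ((3/209)w + 42/209)(209w^2 - 1881w + 3762) + (0)
Last nonzero remainder: 209w^2 - 1881w + 3762. Dividing through by 209 gives the monic gcd w^2 - 9w + 18.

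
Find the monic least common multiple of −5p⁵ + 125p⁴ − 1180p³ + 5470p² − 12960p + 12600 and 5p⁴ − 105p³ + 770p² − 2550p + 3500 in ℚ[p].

Apply the Euclidean algorithm:
  −5p⁵ + 125p⁴ − 1180p³ + 5470p² − 12960p + 12600 = (−p + 4)(5p⁴ − 105p³ + 770p² − 2550p + 3500) + (10p³ − 160p² + 740p − 1400)
  5p⁴ − 105p³ + 770p² − 2550p + 3500 = ((1/2)p − 5/2)(10p³ − 160p² + 740p − 1400) + (0)
Last nonzero remainder: 10p³ − 160p² + 740p − 1400. Dividing through by 10 gives the monic gcd p³ − 16p² + 74p − 140.
Then lcm(f, g) = f·g / gcd(f, g); expanding and making the result monic gives the answer.

p⁶ − 30p⁵ + 361p⁴ − 2274p³ + 8062p² − 15480p + 12600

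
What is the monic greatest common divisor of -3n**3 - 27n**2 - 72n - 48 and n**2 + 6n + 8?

n + 4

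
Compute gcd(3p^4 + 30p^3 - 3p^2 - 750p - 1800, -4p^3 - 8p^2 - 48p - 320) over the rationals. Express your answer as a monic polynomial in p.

Repeated division with remainder:
  3p^4 + 30p^3 - 3p^2 - 750p - 1800 = (-(3/4)p - 6)(-4p^3 - 8p^2 - 48p - 320) + (-87p^2 - 1278p - 3720)
  -4p^3 - 8p^2 - 48p - 320 = ((4/87)p - 1472/2523)(-87p^2 - 1278p - 3720) + (-(523600/841)p - 2094400/841)
  -87p^2 - 1278p - 3720 = ((73167/523600)p + 78213/52360)(-(523600/841)p - 2094400/841) + (0)
Last nonzero remainder: -(523600/841)p - 2094400/841. Dividing through by -523600/841 gives the monic gcd p + 4.

p + 4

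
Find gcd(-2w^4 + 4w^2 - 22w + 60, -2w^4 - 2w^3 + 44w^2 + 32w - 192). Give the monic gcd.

w^2 + w - 6

Repeated division with remainder:
  -2w^4 + 4w^2 - 22w + 60 = (-2w^4 - 2w^3 + 44w^2 + 32w - 192) + (2w^3 - 40w^2 - 54w + 252)
  -2w^4 - 2w^3 + 44w^2 + 32w - 192 = (-w - 21)(2w^3 - 40w^2 - 54w + 252) + (-850w^2 - 850w + 5100)
  2w^3 - 40w^2 - 54w + 252 = (-(1/425)w + 21/425)(-850w^2 - 850w + 5100) + (0)
Last nonzero remainder: -850w^2 - 850w + 5100. Dividing through by -850 gives the monic gcd w^2 + w - 6.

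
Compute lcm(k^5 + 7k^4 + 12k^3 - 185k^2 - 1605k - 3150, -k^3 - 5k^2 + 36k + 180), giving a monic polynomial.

k^6 + 13k^5 + 54k^4 - 113k^3 - 2715k^2 - 12780k - 18900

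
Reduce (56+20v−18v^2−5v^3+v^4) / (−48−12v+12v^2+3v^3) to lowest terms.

(−14−5v+v^2)/(12+3v)

Euclidean algorithm in ℚ[v]:
  v^4−5v^3−18v^2+20v+56 = ((1/3)v−3)(3v^3+12v^2−12v−48) + (22v^2−88)
  3v^3+12v^2−12v−48 = ((3/22)v+6/11)(22v^2−88) + (0)
Last nonzero remainder: 22v^2−88. Dividing through by 22 gives the monic gcd v^2−4.
Cancel v^2−4 from numerator and denominator to get the reduced form.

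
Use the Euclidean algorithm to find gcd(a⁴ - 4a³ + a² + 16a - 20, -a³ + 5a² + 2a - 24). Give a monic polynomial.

a + 2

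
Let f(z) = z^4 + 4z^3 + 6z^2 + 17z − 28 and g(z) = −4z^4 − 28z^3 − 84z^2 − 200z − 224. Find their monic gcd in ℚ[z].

z^3 + 5z^2 + 11z + 28

Euclidean algorithm in ℚ[z]:
  z^4 + 4z^3 + 6z^2 + 17z − 28 = (−1/4)(−4z^4 − 28z^3 − 84z^2 − 200z − 224) + (−3z^3 − 15z^2 − 33z − 84)
  −4z^4 − 28z^3 − 84z^2 − 200z − 224 = ((4/3)z + 8/3)(−3z^3 − 15z^2 − 33z − 84) + (0)
Last nonzero remainder: −3z^3 − 15z^2 − 33z − 84. Dividing through by −3 gives the monic gcd z^3 + 5z^2 + 11z + 28.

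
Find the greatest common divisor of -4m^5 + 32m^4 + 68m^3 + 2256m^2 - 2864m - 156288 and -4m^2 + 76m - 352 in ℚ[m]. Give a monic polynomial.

Repeated division with remainder:
  -4m^5 + 32m^4 + 68m^3 + 2256m^2 - 2864m - 156288 = (m^3 + 11m^2 + 104m + 444)(-4m^2 + 76m - 352) + (0)
Last nonzero remainder: -4m^2 + 76m - 352. Dividing through by -4 gives the monic gcd m^2 - 19m + 88.

m^2 - 19m + 88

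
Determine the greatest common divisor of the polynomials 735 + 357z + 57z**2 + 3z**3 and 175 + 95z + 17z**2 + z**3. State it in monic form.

Euclidean algorithm in ℚ[z]:
  3z**3 + 57z**2 + 357z + 735 = (3)(z**3 + 17z**2 + 95z + 175) + (6z**2 + 72z + 210)
  z**3 + 17z**2 + 95z + 175 = ((1/6)z + 5/6)(6z**2 + 72z + 210) + (0)
Last nonzero remainder: 6z**2 + 72z + 210. Dividing through by 6 gives the monic gcd z**2 + 12z + 35.

35 + 12z + z**2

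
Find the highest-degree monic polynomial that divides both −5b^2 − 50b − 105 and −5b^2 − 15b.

b + 3

Repeated division with remainder:
  −5b^2 − 50b − 105 = (−5b^2 − 15b) + (−35b − 105)
  −5b^2 − 15b = ((1/7)b)(−35b − 105) + (0)
Last nonzero remainder: −35b − 105. Dividing through by −35 gives the monic gcd b + 3.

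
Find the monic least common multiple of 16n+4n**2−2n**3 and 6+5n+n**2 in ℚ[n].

Repeated division with remainder:
  −2n**3+4n**2+16n = (−2n+14)(n**2+5n+6) + (−42n−84)
  n**2+5n+6 = (−(1/42)n−1/14)(−42n−84) + (0)
Last nonzero remainder: −42n−84. Dividing through by −42 gives the monic gcd n+2.
Then lcm(f, g) = f·g / gcd(f, g); expanding and making the result monic gives the answer.

−24n−14n**2+n**3+n**4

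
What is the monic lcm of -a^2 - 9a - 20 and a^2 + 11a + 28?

a^3 + 16a^2 + 83a + 140

Repeated division with remainder:
  -a^2 - 9a - 20 = (-1)(a^2 + 11a + 28) + (2a + 8)
  a^2 + 11a + 28 = ((1/2)a + 7/2)(2a + 8) + (0)
Last nonzero remainder: 2a + 8. Dividing through by 2 gives the monic gcd a + 4.
Then lcm(f, g) = f·g / gcd(f, g); expanding and making the result monic gives the answer.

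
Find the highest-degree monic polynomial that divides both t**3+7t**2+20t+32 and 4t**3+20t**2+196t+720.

t+4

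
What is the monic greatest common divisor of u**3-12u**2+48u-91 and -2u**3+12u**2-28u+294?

Apply the Euclidean algorithm:
  u**3-12u**2+48u-91 = (-1/2)(-2u**3+12u**2-28u+294) + (-6u**2+34u+56)
  -2u**3+12u**2-28u+294 = ((1/3)u-1/9)(-6u**2+34u+56) + (-(386/9)u+2702/9)
  -6u**2+34u+56 = ((27/193)u+36/193)(-(386/9)u+2702/9) + (0)
Last nonzero remainder: -(386/9)u+2702/9. Dividing through by -386/9 gives the monic gcd u-7.

u-7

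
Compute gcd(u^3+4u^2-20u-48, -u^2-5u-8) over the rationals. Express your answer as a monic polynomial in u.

By polynomial division,
  u^3+4u^2-20u-48 = (-u+1)(-u^2-5u-8) + (-23u-40)
  -u^2-5u-8 = ((1/23)u+75/529)(-23u-40) + (-1232/529)
  -23u-40 = ((12167/1232)u+2645/154)(-1232/529) + (0)
The last nonzero remainder is the constant -1232/529, so the polynomials are coprime and gcd = 1.

1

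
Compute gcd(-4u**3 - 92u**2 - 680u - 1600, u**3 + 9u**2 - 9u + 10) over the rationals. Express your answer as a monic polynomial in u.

Apply the Euclidean algorithm:
  -4u**3 - 92u**2 - 680u - 1600 = (-4)(u**3 + 9u**2 - 9u + 10) + (-56u**2 - 716u - 1560)
  u**3 + 9u**2 - 9u + 10 = (-(1/56)u + 53/784)(-56u**2 - 716u - 1560) + ((2263/196)u + 11315/98)
  -56u**2 - 716u - 1560 = (-(10976/2263)u - 30576/2263)((2263/196)u + 11315/98) + (0)
Last nonzero remainder: (2263/196)u + 11315/98. Dividing through by 2263/196 gives the monic gcd u + 10.

u + 10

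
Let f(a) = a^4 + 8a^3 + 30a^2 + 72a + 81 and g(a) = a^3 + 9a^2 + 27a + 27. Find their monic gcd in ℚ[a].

Euclidean algorithm in ℚ[a]:
  a^4 + 8a^3 + 30a^2 + 72a + 81 = (a − 1)(a^3 + 9a^2 + 27a + 27) + (12a^2 + 72a + 108)
  a^3 + 9a^2 + 27a + 27 = ((1/12)a + 1/4)(12a^2 + 72a + 108) + (0)
Last nonzero remainder: 12a^2 + 72a + 108. Dividing through by 12 gives the monic gcd a^2 + 6a + 9.

a^2 + 6a + 9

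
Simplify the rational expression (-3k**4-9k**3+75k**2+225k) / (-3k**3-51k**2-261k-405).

(k**2-5k)/(k+9)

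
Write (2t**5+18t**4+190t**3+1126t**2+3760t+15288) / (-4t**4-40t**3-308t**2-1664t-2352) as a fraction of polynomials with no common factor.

(-t**2-t-26)/(2t+4)

By polynomial division,
  2t**5+18t**4+190t**3+1126t**2+3760t+15288 = (-(1/2)t+1/2)(-4t**4-40t**3-308t**2-1664t-2352) + (56t**3+448t**2+3416t+16464)
  -4t**4-40t**3-308t**2-1664t-2352 = (-(1/14)t-1/7)(56t**3+448t**2+3416t+16464) + (0)
Last nonzero remainder: 56t**3+448t**2+3416t+16464. Dividing through by 56 gives the monic gcd t**3+8t**2+61t+294.
Cancel t**3+8t**2+61t+294 from numerator and denominator to get the reduced form.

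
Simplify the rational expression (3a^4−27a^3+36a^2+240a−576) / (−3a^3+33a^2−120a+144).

(−a^2+a+12)/(a−3)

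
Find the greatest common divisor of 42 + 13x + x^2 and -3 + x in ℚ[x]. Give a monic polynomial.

1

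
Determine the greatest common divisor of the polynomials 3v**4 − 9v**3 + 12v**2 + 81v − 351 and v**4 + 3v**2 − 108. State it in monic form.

v**2 − 9

Apply the Euclidean algorithm:
  3v**4 − 9v**3 + 12v**2 + 81v − 351 = (3)(v**4 + 3v**2 − 108) + (−9v**3 + 3v**2 + 81v − 27)
  v**4 + 3v**2 − 108 = (−(1/9)v − 1/27)(−9v**3 + 3v**2 + 81v − 27) + ((109/9)v**2 − 109)
  −9v**3 + 3v**2 + 81v − 27 = (−(81/109)v + 27/109)((109/9)v**2 − 109) + (0)
Last nonzero remainder: (109/9)v**2 − 109. Dividing through by 109/9 gives the monic gcd v**2 − 9.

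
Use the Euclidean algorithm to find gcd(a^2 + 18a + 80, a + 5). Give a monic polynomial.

1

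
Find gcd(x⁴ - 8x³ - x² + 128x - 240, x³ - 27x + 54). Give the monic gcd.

x - 3

Repeated division with remainder:
  x⁴ - 8x³ - x² + 128x - 240 = (x - 8)(x³ - 27x + 54) + (26x² - 142x + 192)
  x³ - 27x + 54 = ((1/26)x + 71/338)(26x² - 142x + 192) + (-(770/169)x + 2310/169)
  26x² - 142x + 192 = (-(2197/385)x + 5408/385)(-(770/169)x + 2310/169) + (0)
Last nonzero remainder: -(770/169)x + 2310/169. Dividing through by -770/169 gives the monic gcd x - 3.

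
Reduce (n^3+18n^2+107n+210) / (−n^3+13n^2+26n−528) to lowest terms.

Repeated division with remainder:
  n^3+18n^2+107n+210 = (−1)(−n^3+13n^2+26n−528) + (31n^2+133n−318)
  −n^3+13n^2+26n−528 = (−(1/31)n+536/961)(31n^2+133n−318) + (−(56160/961)n−336960/961)
  31n^2+133n−318 = (−(29791/56160)n+50933/56160)(−(56160/961)n−336960/961) + (0)
Last nonzero remainder: −(56160/961)n−336960/961. Dividing through by −56160/961 gives the monic gcd n+6.
Cancel n+6 from numerator and denominator to get the reduced form.

(−n^2−12n−35)/(n^2−19n+88)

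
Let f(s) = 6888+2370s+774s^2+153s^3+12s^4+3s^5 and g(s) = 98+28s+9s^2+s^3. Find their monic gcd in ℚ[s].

14+2s+s^2

Repeated division with remainder:
  3s^5+12s^4+153s^3+774s^2+2370s+6888 = (3s^2-15s+204)(s^3+9s^2+28s+98) + (-936s^2-1872s-13104)
  s^3+9s^2+28s+98 = (-(1/936)s-7/936)(-936s^2-1872s-13104) + (0)
Last nonzero remainder: -936s^2-1872s-13104. Dividing through by -936 gives the monic gcd s^2+2s+14.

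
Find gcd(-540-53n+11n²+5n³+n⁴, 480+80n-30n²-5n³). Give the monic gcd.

By polynomial division,
  n⁴+5n³+11n²-53n-540 = (-(1/5)n+1/5)(-5n³-30n²+80n+480) + (33n²+27n-636)
  -5n³-30n²+80n+480 = (-(5/33)n-95/121)(33n²+27n-636) + ((585/121)n-2340/121)
  33n²+27n-636 = ((1331/195)n+6413/195)((585/121)n-2340/121) + (0)
Last nonzero remainder: (585/121)n-2340/121. Dividing through by 585/121 gives the monic gcd n-4.

-4+n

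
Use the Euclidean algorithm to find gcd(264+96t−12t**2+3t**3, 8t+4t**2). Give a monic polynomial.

Euclidean algorithm in ℚ[t]:
  3t**3−12t**2+96t+264 = ((3/4)t−9/2)(4t**2+8t) + (132t+264)
  4t**2+8t = ((1/33)t)(132t+264) + (0)
Last nonzero remainder: 132t+264. Dividing through by 132 gives the monic gcd t+2.

2+t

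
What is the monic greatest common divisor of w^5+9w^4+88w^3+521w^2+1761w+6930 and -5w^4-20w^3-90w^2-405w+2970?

Repeated division with remainder:
  w^5+9w^4+88w^3+521w^2+1761w+6930 = (-(1/5)w-1)(-5w^4-20w^3-90w^2-405w+2970) + (50w^3+350w^2+1950w+9900)
  -5w^4-20w^3-90w^2-405w+2970 = (-(1/10)w+3/10)(50w^3+350w^2+1950w+9900) + (0)
Last nonzero remainder: 50w^3+350w^2+1950w+9900. Dividing through by 50 gives the monic gcd w^3+7w^2+39w+198.

w^3+7w^2+39w+198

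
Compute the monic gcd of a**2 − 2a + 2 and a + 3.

1

Repeated division with remainder:
  a**2 − 2a + 2 = (a − 5)(a + 3) + (17)
  a + 3 = ((1/17)a + 3/17)(17) + (0)
The last nonzero remainder is the constant 17, so the polynomials are coprime and gcd = 1.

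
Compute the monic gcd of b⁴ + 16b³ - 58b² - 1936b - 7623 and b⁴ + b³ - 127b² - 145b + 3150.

b² + 16b + 63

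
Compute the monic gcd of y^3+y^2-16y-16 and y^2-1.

y+1

Apply the Euclidean algorithm:
  y^3+y^2-16y-16 = (y+1)(y^2-1) + (-15y-15)
  y^2-1 = (-(1/15)y+1/15)(-15y-15) + (0)
Last nonzero remainder: -15y-15. Dividing through by -15 gives the monic gcd y+1.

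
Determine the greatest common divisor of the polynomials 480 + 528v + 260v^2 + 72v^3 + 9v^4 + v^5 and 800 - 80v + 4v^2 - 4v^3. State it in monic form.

40 + 4v + v^2

Repeated division with remainder:
  v^5 + 9v^4 + 72v^3 + 260v^2 + 528v + 480 = (-(1/4)v^2 - (5/2)v - 31/2)(-4v^3 + 4v^2 - 80v + 800) + (322v^2 + 1288v + 12880)
  -4v^3 + 4v^2 - 80v + 800 = (-(2/161)v + 10/161)(322v^2 + 1288v + 12880) + (0)
Last nonzero remainder: 322v^2 + 1288v + 12880. Dividing through by 322 gives the monic gcd v^2 + 4v + 40.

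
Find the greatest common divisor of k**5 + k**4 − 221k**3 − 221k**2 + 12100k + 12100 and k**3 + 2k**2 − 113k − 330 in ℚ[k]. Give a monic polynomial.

Repeated division with remainder:
  k**5 + k**4 − 221k**3 − 221k**2 + 12100k + 12100 = (k**2 − k − 106)(k**3 + 2k**2 − 113k − 330) + (208k**2 − 208k − 22880)
  k**3 + 2k**2 − 113k − 330 = ((1/208)k + 3/208)(208k**2 − 208k − 22880) + (0)
Last nonzero remainder: 208k**2 − 208k − 22880. Dividing through by 208 gives the monic gcd k**2 − k − 110.

k**2 − k − 110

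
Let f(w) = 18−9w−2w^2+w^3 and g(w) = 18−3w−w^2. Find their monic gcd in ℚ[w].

By polynomial division,
  w^3−2w^2−9w+18 = (−w+5)(−w^2−3w+18) + (24w−72)
  −w^2−3w+18 = (−(1/24)w−1/4)(24w−72) + (0)
Last nonzero remainder: 24w−72. Dividing through by 24 gives the monic gcd w−3.

−3+w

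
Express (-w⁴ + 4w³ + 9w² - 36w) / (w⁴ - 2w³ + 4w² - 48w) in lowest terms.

(-w² + 9)/(w² + 2w + 12)

Euclidean algorithm in ℚ[w]:
  -w⁴ + 4w³ + 9w² - 36w = (-1)(w⁴ - 2w³ + 4w² - 48w) + (2w³ + 13w² - 84w)
  w⁴ - 2w³ + 4w² - 48w = ((1/2)w - 17/4)(2w³ + 13w² - 84w) + ((405/4)w² - 405w)
  2w³ + 13w² - 84w = ((8/405)w + 28/135)((405/4)w² - 405w) + (0)
Last nonzero remainder: (405/4)w² - 405w. Dividing through by 405/4 gives the monic gcd w² - 4w.
Cancel w² - 4w from numerator and denominator to get the reduced form.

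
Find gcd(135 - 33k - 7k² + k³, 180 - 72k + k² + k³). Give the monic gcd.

Apply the Euclidean algorithm:
  k³ - 7k² - 33k + 135 = (k³ + k² - 72k + 180) + (-8k² + 39k - 45)
  k³ + k² - 72k + 180 = (-(1/8)k - 47/64)(-8k² + 39k - 45) + (-(3135/64)k + 9405/64)
  -8k² + 39k - 45 = ((512/3135)k - 64/209)(-(3135/64)k + 9405/64) + (0)
Last nonzero remainder: -(3135/64)k + 9405/64. Dividing through by -3135/64 gives the monic gcd k - 3.

-3 + k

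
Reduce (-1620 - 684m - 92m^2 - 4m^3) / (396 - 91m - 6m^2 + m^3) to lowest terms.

By polynomial division,
  -4m^3 - 92m^2 - 684m - 1620 = (-4)(m^3 - 6m^2 - 91m + 396) + (-116m^2 - 1048m - 36)
  m^3 - 6m^2 - 91m + 396 = (-(1/116)m + 109/841)(-116m^2 - 1048m - 36) + ((37440/841)m + 336960/841)
  -116m^2 - 1048m - 36 = (-(24389/9360)m - 841/9360)((37440/841)m + 336960/841) + (0)
Last nonzero remainder: (37440/841)m + 336960/841. Dividing through by 37440/841 gives the monic gcd m + 9.
Cancel m + 9 from numerator and denominator to get the reduced form.

(-180 - 56m - 4m^2)/(44 - 15m + m^2)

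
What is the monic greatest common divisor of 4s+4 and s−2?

1

Repeated division with remainder:
  4s+4 = (4)(s−2) + (12)
  s−2 = ((1/12)s−1/6)(12) + (0)
The last nonzero remainder is the constant 12, so the polynomials are coprime and gcd = 1.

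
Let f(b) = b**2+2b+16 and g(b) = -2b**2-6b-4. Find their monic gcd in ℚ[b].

1

Repeated division with remainder:
  b**2+2b+16 = (-1/2)(-2b**2-6b-4) + (-b+14)
  -2b**2-6b-4 = (2b+34)(-b+14) + (-480)
  -b+14 = ((1/480)b-7/240)(-480) + (0)
The last nonzero remainder is the constant -480, so the polynomials are coprime and gcd = 1.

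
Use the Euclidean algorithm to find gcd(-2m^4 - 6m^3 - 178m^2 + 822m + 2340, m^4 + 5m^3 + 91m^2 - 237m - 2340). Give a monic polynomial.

m^3 + m^2 + 87m - 585

Euclidean algorithm in ℚ[m]:
  -2m^4 - 6m^3 - 178m^2 + 822m + 2340 = (-2)(m^4 + 5m^3 + 91m^2 - 237m - 2340) + (4m^3 + 4m^2 + 348m - 2340)
  m^4 + 5m^3 + 91m^2 - 237m - 2340 = ((1/4)m + 1)(4m^3 + 4m^2 + 348m - 2340) + (0)
Last nonzero remainder: 4m^3 + 4m^2 + 348m - 2340. Dividing through by 4 gives the monic gcd m^3 + m^2 + 87m - 585.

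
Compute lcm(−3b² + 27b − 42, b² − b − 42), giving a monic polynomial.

b³ − 3b² − 40b + 84

By polynomial division,
  −3b² + 27b − 42 = (−3)(b² − b − 42) + (24b − 168)
  b² − b − 42 = ((1/24)b + 1/4)(24b − 168) + (0)
Last nonzero remainder: 24b − 168. Dividing through by 24 gives the monic gcd b − 7.
Then lcm(f, g) = f·g / gcd(f, g); expanding and making the result monic gives the answer.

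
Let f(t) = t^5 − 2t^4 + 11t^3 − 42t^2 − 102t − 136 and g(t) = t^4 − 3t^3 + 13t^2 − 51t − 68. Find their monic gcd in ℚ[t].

t^3 − 4t^2 + 17t − 68

Repeated division with remainder:
  t^5 − 2t^4 + 11t^3 − 42t^2 − 102t − 136 = (t + 1)(t^4 − 3t^3 + 13t^2 − 51t − 68) + (t^3 − 4t^2 + 17t − 68)
  t^4 − 3t^3 + 13t^2 − 51t − 68 = (t + 1)(t^3 − 4t^2 + 17t − 68) + (0)
The last nonzero remainder t^3 − 4t^2 + 17t − 68 is already monic.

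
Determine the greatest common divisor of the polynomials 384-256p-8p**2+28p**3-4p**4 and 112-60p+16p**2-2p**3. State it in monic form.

By polynomial division,
  -4p**4+28p**3-8p**2-256p+384 = (2p+2)(-2p**3+16p**2-60p+112) + (80p**2-360p+160)
  -2p**3+16p**2-60p+112 = (-(1/40)p+7/80)(80p**2-360p+160) + (-(49/2)p+98)
  80p**2-360p+160 = (-(160/49)p+80/49)(-(49/2)p+98) + (0)
Last nonzero remainder: -(49/2)p+98. Dividing through by -49/2 gives the monic gcd p-4.

-4+p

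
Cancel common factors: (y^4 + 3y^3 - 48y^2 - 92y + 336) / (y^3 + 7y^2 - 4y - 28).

Apply the Euclidean algorithm:
  y^4 + 3y^3 - 48y^2 - 92y + 336 = (y - 4)(y^3 + 7y^2 - 4y - 28) + (-16y^2 - 80y + 224)
  y^3 + 7y^2 - 4y - 28 = (-(1/16)y - 1/8)(-16y^2 - 80y + 224) + (0)
Last nonzero remainder: -16y^2 - 80y + 224. Dividing through by -16 gives the monic gcd y^2 + 5y - 14.
Cancel y^2 + 5y - 14 from numerator and denominator to get the reduced form.

(y^2 - 2y - 24)/(y + 2)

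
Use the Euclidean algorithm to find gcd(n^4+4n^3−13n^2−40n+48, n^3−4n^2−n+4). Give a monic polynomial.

Apply the Euclidean algorithm:
  n^4+4n^3−13n^2−40n+48 = (n+8)(n^3−4n^2−n+4) + (20n^2−36n+16)
  n^3−4n^2−n+4 = ((1/20)n−11/100)(20n^2−36n+16) + (−(144/25)n+144/25)
  20n^2−36n+16 = (−(125/36)n+25/9)(−(144/25)n+144/25) + (0)
Last nonzero remainder: −(144/25)n+144/25. Dividing through by −144/25 gives the monic gcd n−1.

n−1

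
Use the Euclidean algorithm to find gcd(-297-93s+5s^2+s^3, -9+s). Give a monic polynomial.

-9+s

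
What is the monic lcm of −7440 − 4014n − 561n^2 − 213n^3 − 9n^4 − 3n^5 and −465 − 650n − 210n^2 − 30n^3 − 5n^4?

7440 + 13934n + 8393n^2 + 2299n^3 + 480n^4 + 86n^5 + 7n^6 + n^7

Apply the Euclidean algorithm:
  −3n^5 − 9n^4 − 213n^3 − 561n^2 − 4014n − 7440 = ((3/5)n − 9/5)(−5n^4 − 30n^3 − 210n^2 − 650n − 465) + (−141n^3 − 549n^2 − 4905n − 8277)
  −5n^4 − 30n^3 − 210n^2 − 650n − 465 = ((5/141)n + 165/2209)(−141n^3 − 549n^2 − 4905n − 8277) + ((10920/2209)n^2 + (21840/2209)n + 338520/2209)
  −141n^3 − 549n^2 − 4905n − 8277 = (−(103823/3640)n − 196601/3640)((10920/2209)n^2 + (21840/2209)n + 338520/2209) + (0)
Last nonzero remainder: (10920/2209)n^2 + (21840/2209)n + 338520/2209. Dividing through by 10920/2209 gives the monic gcd n^2 + 2n + 31.
Then lcm(f, g) = f·g / gcd(f, g); expanding and making the result monic gives the answer.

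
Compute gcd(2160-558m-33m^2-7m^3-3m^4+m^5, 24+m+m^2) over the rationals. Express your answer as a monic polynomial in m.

Repeated division with remainder:
  m^5-3m^4-7m^3-33m^2-558m+2160 = (m^3-4m^2-27m+90)(m^2+m+24) + (0)
The last nonzero remainder m^2+m+24 is already monic.

24+m+m^2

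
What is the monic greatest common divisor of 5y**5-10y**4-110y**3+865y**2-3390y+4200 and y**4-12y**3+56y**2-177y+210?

By polynomial division,
  5y**5-10y**4-110y**3+865y**2-3390y+4200 = (5y+50)(y**4-12y**3+56y**2-177y+210) + (210y**3-1050y**2+4410y-6300)
  y**4-12y**3+56y**2-177y+210 = ((1/210)y-1/30)(210y**3-1050y**2+4410y-6300) + (0)
Last nonzero remainder: 210y**3-1050y**2+4410y-6300. Dividing through by 210 gives the monic gcd y**3-5y**2+21y-30.

y**3-5y**2+21y-30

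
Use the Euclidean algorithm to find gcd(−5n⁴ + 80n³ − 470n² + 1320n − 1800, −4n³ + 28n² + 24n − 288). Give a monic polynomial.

n − 6

Repeated division with remainder:
  −5n⁴ + 80n³ − 470n² + 1320n − 1800 = ((5/4)n − 45/4)(−4n³ + 28n² + 24n − 288) + (−185n² + 1950n − 5040)
  −4n³ + 28n² + 24n − 288 = ((4/185)n + 524/6845)(−185n² + 1950n − 5040) + (−(22320/1369)n + 133920/1369)
  −185n² + 1950n − 5040 = ((50653/4464)n − 9583/186)(−(22320/1369)n + 133920/1369) + (0)
Last nonzero remainder: −(22320/1369)n + 133920/1369. Dividing through by −22320/1369 gives the monic gcd n − 6.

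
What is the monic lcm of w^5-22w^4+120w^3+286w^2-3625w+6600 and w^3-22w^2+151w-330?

w^6-28w^5+252w^4-434w^3-5341w^2+28350w-39600

Repeated division with remainder:
  w^5-22w^4+120w^3+286w^2-3625w+6600 = (w^2-31)(w^3-22w^2+151w-330) + (-66w^2+1056w-3630)
  w^3-22w^2+151w-330 = (-(1/66)w+1/11)(-66w^2+1056w-3630) + (0)
Last nonzero remainder: -66w^2+1056w-3630. Dividing through by -66 gives the monic gcd w^2-16w+55.
Then lcm(f, g) = f·g / gcd(f, g); expanding and making the result monic gives the answer.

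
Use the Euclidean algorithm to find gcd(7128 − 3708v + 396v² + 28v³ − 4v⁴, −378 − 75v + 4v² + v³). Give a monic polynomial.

−9 + v

By polynomial division,
  −4v⁴ + 28v³ + 396v² − 3708v + 7128 = (−4v + 44)(v³ + 4v² − 75v − 378) + (−80v² − 1920v + 23760)
  v³ + 4v² − 75v − 378 = (−(1/80)v + 1/4)(−80v² − 1920v + 23760) + (702v − 6318)
  −80v² − 1920v + 23760 = (−(40/351)v − 440/117)(702v − 6318) + (0)
Last nonzero remainder: 702v − 6318. Dividing through by 702 gives the monic gcd v − 9.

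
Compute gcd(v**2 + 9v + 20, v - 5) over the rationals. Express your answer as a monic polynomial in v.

1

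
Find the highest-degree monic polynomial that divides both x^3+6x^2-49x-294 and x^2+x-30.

x+6

Repeated division with remainder:
  x^3+6x^2-49x-294 = (x+5)(x^2+x-30) + (-24x-144)
  x^2+x-30 = (-(1/24)x+5/24)(-24x-144) + (0)
Last nonzero remainder: -24x-144. Dividing through by -24 gives the monic gcd x+6.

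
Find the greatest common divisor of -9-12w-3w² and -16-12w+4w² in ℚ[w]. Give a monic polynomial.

1+w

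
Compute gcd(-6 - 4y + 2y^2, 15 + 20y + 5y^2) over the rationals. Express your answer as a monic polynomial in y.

Apply the Euclidean algorithm:
  2y^2 - 4y - 6 = (2/5)(5y^2 + 20y + 15) + (-12y - 12)
  5y^2 + 20y + 15 = (-(5/12)y - 5/4)(-12y - 12) + (0)
Last nonzero remainder: -12y - 12. Dividing through by -12 gives the monic gcd y + 1.

1 + y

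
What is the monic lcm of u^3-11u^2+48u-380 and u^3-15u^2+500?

Euclidean algorithm in ℚ[u]:
  u^3-11u^2+48u-380 = (u^3-15u^2+500) + (4u^2+48u-880)
  u^3-15u^2+500 = ((1/4)u-27/4)(4u^2+48u-880) + (544u-5440)
  4u^2+48u-880 = ((1/136)u+11/68)(544u-5440) + (0)
Last nonzero remainder: 544u-5440. Dividing through by 544 gives the monic gcd u-10.
Then lcm(f, g) = f·g / gcd(f, g); expanding and making the result monic gives the answer.

u^5-16u^4+53u^3-70u^2-500u+19000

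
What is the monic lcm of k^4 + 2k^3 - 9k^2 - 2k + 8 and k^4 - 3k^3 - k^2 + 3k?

Repeated division with remainder:
  k^4 + 2k^3 - 9k^2 - 2k + 8 = (k^4 - 3k^3 - k^2 + 3k) + (5k^3 - 8k^2 - 5k + 8)
  k^4 - 3k^3 - k^2 + 3k = ((1/5)k - 7/25)(5k^3 - 8k^2 - 5k + 8) + (-(56/25)k^2 + 56/25)
  5k^3 - 8k^2 - 5k + 8 = (-(125/56)k + 25/7)(-(56/25)k^2 + 56/25) + (0)
Last nonzero remainder: -(56/25)k^2 + 56/25. Dividing through by -56/25 gives the monic gcd k^2 - 1.
Then lcm(f, g) = f·g / gcd(f, g); expanding and making the result monic gives the answer.

k^6 - k^5 - 15k^4 + 25k^3 + 14k^2 - 24k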